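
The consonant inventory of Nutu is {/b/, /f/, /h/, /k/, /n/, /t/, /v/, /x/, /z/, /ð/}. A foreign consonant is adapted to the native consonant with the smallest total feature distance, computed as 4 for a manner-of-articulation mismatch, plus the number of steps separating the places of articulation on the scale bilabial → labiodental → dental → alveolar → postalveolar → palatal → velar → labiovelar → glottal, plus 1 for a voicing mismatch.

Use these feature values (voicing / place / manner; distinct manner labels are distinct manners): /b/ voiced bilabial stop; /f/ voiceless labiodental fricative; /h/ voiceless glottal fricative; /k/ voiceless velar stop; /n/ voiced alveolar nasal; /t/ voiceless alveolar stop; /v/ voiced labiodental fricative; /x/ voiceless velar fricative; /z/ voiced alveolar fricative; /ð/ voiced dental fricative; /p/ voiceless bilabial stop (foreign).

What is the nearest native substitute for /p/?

b

/b/ is closest: same manner (stop), place distance 0 (bilabial→bilabial), voicing differs (+1); total 1. Next closest is /t/ at distance 3.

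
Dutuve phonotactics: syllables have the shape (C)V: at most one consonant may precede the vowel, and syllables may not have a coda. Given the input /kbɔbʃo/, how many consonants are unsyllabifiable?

2

Under (C)V, the unsyllabifiable consonants are /k/, /b/ (no codas are permitted; onsets are limited to one consonant).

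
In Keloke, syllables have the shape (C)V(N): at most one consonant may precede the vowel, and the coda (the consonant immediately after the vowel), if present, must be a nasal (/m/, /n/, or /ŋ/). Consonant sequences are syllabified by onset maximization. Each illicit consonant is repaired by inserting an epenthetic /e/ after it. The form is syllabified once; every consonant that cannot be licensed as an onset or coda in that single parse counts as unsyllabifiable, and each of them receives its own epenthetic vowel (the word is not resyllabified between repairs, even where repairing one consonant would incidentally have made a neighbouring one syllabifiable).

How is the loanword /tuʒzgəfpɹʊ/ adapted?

tuʒezegəfepeɹʊ

Syllabifying with onset maximization leaves /ʒ/, /z/, /f/, /p/ stranded (only a nasal (/m/, /n/, or /ŋ/) is licensed in coda position; onsets are limited to one consonant).
Each unlicensed consonant becomes the onset of a new syllable: /ʒ/ → /ʒe/, /z/ → /ze/, /f/ → /fe/, /p/ → /pe/.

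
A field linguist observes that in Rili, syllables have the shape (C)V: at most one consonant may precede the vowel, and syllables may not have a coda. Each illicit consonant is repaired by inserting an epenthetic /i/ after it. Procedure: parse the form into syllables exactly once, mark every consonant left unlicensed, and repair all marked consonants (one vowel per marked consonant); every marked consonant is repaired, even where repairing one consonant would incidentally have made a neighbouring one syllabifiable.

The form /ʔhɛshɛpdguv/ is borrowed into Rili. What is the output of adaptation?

The consonants /ʔ/, /s/, /p/, /d/, /v/ cannot be parsed into a legal (C)V syllable (no codas are permitted; onsets are limited to one consonant).
Each unlicensed consonant becomes the onset of a new syllable: /ʔ/ → /ʔi/, /s/ → /si/, /p/ → /pi/, /d/ → /di/, /v/ → /vi/.

ʔihɛsihɛpidiguvi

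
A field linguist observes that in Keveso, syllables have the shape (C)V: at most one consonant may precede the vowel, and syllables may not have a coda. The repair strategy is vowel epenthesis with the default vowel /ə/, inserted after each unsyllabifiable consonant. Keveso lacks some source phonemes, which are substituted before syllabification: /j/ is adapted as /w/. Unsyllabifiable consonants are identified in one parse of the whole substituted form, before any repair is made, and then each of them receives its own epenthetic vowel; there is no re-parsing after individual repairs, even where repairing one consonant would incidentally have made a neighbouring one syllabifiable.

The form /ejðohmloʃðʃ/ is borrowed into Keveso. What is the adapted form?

Substitution: /j/ → /w/, giving /ewðohmloʃðʃ/.
Syllabifying with onset maximization leaves /w/, /h/, /m/, /ʃ/, /ð/, /ʃ/ stranded (no codas are permitted; onsets are limited to one consonant).
Epenthesis after each stranded consonant: /w/ → /wə/, /h/ → /hə/, /m/ → /mə/, /ʃ/ → /ʃə/, /ð/ → /ðə/, /ʃ/ → /ʃə/.

ewəðohəməloʃəðəʃə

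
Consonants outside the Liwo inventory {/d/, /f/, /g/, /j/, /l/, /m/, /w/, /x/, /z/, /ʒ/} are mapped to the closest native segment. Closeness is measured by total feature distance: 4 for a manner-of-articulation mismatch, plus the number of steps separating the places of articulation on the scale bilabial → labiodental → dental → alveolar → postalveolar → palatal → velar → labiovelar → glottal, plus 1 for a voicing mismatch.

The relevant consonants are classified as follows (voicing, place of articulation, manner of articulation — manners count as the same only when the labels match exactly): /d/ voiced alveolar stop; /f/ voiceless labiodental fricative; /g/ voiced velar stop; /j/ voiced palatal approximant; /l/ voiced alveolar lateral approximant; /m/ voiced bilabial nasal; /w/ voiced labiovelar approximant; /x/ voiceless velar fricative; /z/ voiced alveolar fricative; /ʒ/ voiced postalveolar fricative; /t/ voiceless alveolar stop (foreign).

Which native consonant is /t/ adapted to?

/d/ is closest: same manner (stop), place distance 0 (alveolar→alveolar), voicing differs (+1); total 1. Next closest is /g/ at distance 4.

d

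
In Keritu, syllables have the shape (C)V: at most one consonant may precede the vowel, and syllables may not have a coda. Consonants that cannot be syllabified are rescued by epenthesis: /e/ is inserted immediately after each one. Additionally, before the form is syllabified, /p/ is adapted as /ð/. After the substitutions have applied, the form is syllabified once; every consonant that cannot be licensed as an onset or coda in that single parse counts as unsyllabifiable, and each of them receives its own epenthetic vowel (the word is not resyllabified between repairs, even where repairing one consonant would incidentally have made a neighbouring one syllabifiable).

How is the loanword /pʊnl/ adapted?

ðʊnele

Substitution: /p/ → /ð/, giving /ðʊnl/.
The consonants /n/, /l/ cannot be parsed into a legal (C)V syllable (no codas are permitted; onsets are limited to one consonant).
Epenthesis after each stranded consonant: /n/ → /ne/, /l/ → /le/.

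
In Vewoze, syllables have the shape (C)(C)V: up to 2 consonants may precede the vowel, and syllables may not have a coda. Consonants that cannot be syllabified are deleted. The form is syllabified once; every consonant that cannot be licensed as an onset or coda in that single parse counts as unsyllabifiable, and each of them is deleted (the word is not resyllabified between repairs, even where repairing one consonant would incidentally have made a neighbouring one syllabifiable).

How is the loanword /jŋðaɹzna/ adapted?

ŋðazna

Syllabifying with onset maximization leaves /j/, /ɹ/ stranded (no codas are permitted; onsets may contain at most 2 consonants).
Each unlicensed consonant is deleted: /j/, /ɹ/.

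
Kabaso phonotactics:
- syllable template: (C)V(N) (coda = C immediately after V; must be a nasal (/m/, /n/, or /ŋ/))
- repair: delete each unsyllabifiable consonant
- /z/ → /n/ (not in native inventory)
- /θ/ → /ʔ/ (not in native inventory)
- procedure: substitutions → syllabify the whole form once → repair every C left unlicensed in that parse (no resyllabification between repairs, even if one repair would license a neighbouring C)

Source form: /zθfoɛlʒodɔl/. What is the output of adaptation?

Substitution: /z/ → /n/, /θ/ → /ʔ/, giving /nʔfoɛlʒodɔl/.
Under (C)V(N), the unsyllabifiable consonants are /n/, /ʔ/, /l/, /l/ (only a nasal (/m/, /n/, or /ŋ/) is licensed in coda position; onsets are limited to one consonant).
Each unlicensed consonant is deleted: /n/, /ʔ/, /l/, /l/.

foɛʒodɔ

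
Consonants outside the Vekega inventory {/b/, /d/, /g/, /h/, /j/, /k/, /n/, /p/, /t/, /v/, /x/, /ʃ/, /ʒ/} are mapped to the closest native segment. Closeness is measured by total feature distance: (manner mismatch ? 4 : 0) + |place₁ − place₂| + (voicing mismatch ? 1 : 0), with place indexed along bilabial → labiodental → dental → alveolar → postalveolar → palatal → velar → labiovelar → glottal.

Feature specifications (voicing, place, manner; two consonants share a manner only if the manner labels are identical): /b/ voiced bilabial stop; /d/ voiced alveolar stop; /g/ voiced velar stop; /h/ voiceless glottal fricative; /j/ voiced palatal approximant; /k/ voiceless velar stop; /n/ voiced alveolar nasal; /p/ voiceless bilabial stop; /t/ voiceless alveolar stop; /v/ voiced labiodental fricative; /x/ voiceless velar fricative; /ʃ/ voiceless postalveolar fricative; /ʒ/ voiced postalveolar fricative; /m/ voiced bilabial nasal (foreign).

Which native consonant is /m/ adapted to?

/n/ is closest: same manner (nasal), place distance 3 (bilabial→alveolar), same voicing; total 3. Next closest is /b/ at distance 4.

n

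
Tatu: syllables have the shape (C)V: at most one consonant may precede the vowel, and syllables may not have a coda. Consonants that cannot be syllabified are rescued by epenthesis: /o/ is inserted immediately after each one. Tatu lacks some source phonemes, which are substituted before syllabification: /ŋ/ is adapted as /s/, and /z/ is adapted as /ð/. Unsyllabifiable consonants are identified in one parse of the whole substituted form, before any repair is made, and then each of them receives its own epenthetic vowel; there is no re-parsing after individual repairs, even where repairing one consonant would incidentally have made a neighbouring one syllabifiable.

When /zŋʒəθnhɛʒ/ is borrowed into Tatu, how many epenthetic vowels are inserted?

5

After substitution the input is /ðsʒəθnhɛʒ/.
The unsyllabifiable consonants are /ð/, /s/, /θ/, /n/, /ʒ/; each receives one epenthetic vowel.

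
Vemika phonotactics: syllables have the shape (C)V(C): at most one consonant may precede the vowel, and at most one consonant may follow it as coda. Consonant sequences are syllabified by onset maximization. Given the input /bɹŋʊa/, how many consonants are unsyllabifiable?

2

The consonants /b/, /ɹ/ cannot be parsed into a legal (C)V(C) syllable (at most one coda consonant is licensed; onsets are limited to one consonant).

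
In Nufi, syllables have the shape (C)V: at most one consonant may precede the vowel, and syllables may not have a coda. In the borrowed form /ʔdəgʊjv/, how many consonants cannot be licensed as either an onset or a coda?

3

Syllabifying with onset maximization leaves /ʔ/, /j/, /v/ stranded (no codas are permitted; onsets are limited to one consonant).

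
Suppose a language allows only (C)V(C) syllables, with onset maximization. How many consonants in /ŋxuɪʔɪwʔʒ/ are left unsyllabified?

3

Under (C)V(C), the unsyllabifiable consonants are /ŋ/, /ʔ/, /ʒ/ (at most one coda consonant is licensed; onsets are limited to one consonant).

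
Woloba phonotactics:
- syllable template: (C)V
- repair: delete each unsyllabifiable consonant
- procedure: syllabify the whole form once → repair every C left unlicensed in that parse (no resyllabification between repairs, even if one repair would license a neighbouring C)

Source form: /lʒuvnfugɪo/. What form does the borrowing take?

ʒufugɪo

Syllabifying with onset maximization leaves /l/, /v/, /n/ stranded (no codas are permitted; onsets are limited to one consonant).
Deletion applies to /l/, /v/, /n/.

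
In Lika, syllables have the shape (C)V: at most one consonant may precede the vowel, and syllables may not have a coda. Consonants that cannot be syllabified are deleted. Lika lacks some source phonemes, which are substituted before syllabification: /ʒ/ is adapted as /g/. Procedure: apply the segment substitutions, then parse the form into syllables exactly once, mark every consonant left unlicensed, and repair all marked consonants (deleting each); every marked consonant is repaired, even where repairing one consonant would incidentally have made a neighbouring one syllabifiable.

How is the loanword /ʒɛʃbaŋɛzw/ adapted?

Substitution: /ʒ/ → /g/, giving /gɛʃbaŋɛzw/.
The consonants /ʃ/, /z/, /w/ cannot be parsed into a legal (C)V syllable (no codas are permitted; onsets are limited to one consonant).
Deletion applies to /ʃ/, /z/, /w/.

gɛbaŋɛ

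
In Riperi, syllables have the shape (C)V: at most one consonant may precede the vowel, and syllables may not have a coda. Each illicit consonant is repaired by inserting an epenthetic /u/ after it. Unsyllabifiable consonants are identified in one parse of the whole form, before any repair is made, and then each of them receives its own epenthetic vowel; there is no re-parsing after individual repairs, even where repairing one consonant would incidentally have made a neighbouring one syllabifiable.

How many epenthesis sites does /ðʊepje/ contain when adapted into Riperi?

The unsyllabifiable consonants are /p/; each receives one epenthetic vowel.

1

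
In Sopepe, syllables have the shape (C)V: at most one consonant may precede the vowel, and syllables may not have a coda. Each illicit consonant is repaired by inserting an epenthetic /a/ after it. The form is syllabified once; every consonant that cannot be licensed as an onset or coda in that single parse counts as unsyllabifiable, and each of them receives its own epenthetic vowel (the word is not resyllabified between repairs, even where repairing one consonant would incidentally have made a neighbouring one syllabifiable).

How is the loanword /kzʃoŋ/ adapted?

Under (C)V, the unsyllabifiable consonants are /k/, /z/, /ŋ/ (no codas are permitted; onsets are limited to one consonant).
Epenthesis after each stranded consonant: /k/ → /ka/, /z/ → /za/, /ŋ/ → /ŋa/.

kazaʃoŋa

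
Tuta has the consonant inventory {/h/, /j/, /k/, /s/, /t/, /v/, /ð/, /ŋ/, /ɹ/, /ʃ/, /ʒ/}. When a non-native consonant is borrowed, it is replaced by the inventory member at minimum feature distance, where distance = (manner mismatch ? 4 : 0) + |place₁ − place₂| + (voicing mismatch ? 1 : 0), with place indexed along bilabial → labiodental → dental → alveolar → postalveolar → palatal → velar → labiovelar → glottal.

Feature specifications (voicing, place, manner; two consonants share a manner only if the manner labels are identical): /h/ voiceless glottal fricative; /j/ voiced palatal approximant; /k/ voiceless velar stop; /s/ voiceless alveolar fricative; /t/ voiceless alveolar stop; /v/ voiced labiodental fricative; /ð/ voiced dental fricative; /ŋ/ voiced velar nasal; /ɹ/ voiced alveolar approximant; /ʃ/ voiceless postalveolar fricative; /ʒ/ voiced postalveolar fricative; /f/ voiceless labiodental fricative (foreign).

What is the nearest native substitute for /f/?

/v/ is closest: same manner (fricative), place distance 0 (labiodental→labiodental), voicing differs (+1); total 1. Next closest is /s/ at distance 2.

v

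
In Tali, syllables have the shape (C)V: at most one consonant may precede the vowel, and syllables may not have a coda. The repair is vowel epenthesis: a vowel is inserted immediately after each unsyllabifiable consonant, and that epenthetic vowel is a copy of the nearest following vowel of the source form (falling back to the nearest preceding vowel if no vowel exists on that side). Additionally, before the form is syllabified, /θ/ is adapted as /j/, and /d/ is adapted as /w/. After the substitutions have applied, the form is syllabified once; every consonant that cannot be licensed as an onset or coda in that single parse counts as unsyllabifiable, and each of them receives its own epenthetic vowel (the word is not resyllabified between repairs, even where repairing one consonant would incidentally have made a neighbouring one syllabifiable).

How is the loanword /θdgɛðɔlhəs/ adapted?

jɛwɛgɛðɔləhəsə

Substitution: /θ/ → /j/, /d/ → /w/, giving /jwgɛðɔlhəs/.
Syllabifying with onset maximization leaves /j/, /w/, /l/, /s/ stranded (no codas are permitted; onsets are limited to one consonant).
Inserting the epenthetic vowel yields /j/ → /jɛ/, /w/ → /wɛ/, /l/ → /lə/, /s/ → /sə/.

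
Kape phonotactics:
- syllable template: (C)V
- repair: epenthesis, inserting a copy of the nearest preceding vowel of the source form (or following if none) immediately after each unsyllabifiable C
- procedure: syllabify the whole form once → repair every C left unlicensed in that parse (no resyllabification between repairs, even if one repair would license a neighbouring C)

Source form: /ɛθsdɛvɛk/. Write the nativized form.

ɛθɛsɛdɛvɛkɛ

The consonants /θ/, /s/, /k/ cannot be parsed into a legal (C)V syllable (no codas are permitted; onsets are limited to one consonant).
Epenthesis after each stranded consonant: /θ/ → /θɛ/, /s/ → /sɛ/, /k/ → /kɛ/.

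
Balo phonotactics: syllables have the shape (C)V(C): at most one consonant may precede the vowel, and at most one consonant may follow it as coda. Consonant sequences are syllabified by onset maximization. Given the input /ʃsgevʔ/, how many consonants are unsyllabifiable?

The consonants /ʃ/, /s/, /ʔ/ cannot be parsed into a legal (C)V(C) syllable (at most one coda consonant is licensed; onsets are limited to one consonant).

3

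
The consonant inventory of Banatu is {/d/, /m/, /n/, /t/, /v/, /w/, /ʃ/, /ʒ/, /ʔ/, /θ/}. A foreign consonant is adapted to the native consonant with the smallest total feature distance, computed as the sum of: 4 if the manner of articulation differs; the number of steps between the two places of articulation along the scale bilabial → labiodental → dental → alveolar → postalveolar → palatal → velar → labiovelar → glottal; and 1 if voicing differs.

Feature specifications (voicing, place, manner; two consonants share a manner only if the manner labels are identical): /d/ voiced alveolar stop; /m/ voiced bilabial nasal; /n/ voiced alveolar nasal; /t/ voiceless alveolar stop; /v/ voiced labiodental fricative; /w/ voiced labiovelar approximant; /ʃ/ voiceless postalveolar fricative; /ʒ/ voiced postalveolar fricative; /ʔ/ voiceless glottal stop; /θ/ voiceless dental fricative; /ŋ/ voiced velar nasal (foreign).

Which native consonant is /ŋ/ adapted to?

/n/ is closest: same manner (nasal), place distance 3 (velar→alveolar), same voicing; total 3. Next closest is /w/ at distance 5.

n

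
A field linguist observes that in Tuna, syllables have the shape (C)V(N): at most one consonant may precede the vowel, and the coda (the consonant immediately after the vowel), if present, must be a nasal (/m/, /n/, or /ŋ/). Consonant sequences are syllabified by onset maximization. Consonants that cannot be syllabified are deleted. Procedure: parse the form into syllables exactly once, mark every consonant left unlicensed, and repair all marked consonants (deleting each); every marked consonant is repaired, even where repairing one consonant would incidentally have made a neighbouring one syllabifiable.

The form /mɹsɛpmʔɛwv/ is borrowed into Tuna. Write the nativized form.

sɛʔɛ

The consonants /m/, /ɹ/, /p/, /m/, /w/, /v/ cannot be parsed into a legal (C)V(N) syllable (only a nasal (/m/, /n/, or /ŋ/) is licensed in coda position; onsets are limited to one consonant).
Each unlicensed consonant is deleted: /m/, /ɹ/, /p/, /m/, /w/, /v/.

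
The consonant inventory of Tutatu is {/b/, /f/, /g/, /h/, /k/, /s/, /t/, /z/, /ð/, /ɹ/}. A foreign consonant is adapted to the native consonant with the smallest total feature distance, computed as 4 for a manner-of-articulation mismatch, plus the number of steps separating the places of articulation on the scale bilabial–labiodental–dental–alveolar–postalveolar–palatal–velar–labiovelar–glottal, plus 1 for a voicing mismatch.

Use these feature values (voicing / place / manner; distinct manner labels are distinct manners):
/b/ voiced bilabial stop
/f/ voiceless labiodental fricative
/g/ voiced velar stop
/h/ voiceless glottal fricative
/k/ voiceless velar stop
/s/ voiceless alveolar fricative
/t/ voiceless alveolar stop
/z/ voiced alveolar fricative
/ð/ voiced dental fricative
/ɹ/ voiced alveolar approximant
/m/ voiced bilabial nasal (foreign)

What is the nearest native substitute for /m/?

/b/ is closest: manner differs (nasal→stop, +4), place distance 0 (bilabial→bilabial), same voicing; total 4. Next closest is /f/ at distance 6.

b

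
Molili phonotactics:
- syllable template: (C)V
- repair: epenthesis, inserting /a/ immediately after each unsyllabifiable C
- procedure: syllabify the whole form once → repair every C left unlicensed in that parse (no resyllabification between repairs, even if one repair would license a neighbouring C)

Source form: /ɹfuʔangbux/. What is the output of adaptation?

Syllabifying with onset maximization leaves /ɹ/, /n/, /g/, /x/ stranded (no codas are permitted; onsets are limited to one consonant).
Each unlicensed consonant becomes the onset of a new syllable: /ɹ/ → /ɹa/, /n/ → /na/, /g/ → /ga/, /x/ → /xa/.

ɹafuʔanagabuxa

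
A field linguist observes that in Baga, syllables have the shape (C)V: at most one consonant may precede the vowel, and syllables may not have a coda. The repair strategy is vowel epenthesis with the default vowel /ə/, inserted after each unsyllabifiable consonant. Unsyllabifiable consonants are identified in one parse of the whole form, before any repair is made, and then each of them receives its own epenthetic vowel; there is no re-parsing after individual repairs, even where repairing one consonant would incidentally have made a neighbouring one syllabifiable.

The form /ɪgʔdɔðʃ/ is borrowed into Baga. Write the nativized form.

Syllabifying with onset maximization leaves /g/, /ʔ/, /ð/, /ʃ/ stranded (no codas are permitted; onsets are limited to one consonant).
Each unlicensed consonant becomes the onset of a new syllable: /g/ → /gə/, /ʔ/ → /ʔə/, /ð/ → /ðə/, /ʃ/ → /ʃə/.

ɪgəʔədɔðəʃə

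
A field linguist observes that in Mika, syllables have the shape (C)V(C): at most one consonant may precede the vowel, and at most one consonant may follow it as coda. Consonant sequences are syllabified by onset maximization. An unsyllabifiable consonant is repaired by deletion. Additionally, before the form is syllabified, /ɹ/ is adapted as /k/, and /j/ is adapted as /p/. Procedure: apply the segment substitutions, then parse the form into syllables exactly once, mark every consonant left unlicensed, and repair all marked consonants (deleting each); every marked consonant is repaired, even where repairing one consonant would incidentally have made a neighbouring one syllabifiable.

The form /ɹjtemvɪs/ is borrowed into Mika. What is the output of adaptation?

Substitution: /ɹ/ → /k/, /j/ → /p/, giving /kptemvɪs/.
Syllabifying with onset maximization leaves /k/, /p/ stranded (at most one coda consonant is licensed; onsets are limited to one consonant).
Deleting the stranded consonants removes /k/, /p/.

temvɪs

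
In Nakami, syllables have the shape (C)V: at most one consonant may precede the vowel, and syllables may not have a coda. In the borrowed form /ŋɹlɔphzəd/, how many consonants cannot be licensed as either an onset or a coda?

5

Under (C)V, the unsyllabifiable consonants are /ŋ/, /ɹ/, /p/, /h/, /d/ (no codas are permitted; onsets are limited to one consonant).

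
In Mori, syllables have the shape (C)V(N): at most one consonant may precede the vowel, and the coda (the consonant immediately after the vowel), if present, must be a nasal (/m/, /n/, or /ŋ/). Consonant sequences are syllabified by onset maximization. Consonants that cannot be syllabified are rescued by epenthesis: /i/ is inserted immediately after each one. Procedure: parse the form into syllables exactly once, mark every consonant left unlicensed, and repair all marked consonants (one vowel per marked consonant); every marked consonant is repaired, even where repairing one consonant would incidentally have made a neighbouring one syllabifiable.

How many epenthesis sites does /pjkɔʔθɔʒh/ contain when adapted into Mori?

The unsyllabifiable consonants are /p/, /j/, /ʔ/, /ʒ/, /h/; each receives one epenthetic vowel.

5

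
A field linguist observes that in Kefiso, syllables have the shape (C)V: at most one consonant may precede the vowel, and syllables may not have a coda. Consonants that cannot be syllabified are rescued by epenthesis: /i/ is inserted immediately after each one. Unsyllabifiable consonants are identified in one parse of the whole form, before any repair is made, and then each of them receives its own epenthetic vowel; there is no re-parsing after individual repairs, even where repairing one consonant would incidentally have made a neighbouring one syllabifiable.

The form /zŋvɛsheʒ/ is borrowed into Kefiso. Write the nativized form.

ziŋivɛsiheʒi

Syllabifying with onset maximization leaves /z/, /ŋ/, /s/, /ʒ/ stranded (no codas are permitted; onsets are limited to one consonant).
Inserting the epenthetic vowel yields /z/ → /zi/, /ŋ/ → /ŋi/, /s/ → /si/, /ʒ/ → /ʒi/.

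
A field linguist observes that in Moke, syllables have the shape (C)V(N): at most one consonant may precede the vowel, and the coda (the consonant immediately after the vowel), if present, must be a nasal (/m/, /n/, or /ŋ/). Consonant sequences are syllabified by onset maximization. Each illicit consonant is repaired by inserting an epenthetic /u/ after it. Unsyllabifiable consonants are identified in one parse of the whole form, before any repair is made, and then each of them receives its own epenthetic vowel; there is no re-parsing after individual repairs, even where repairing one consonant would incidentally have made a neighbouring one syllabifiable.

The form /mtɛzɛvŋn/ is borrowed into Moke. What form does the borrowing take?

Syllabifying with onset maximization leaves /m/, /v/, /ŋ/, /n/ stranded (only a nasal (/m/, /n/, or /ŋ/) is licensed in coda position; onsets are limited to one consonant).
Epenthesis after each stranded consonant: /m/ → /mu/, /v/ → /vu/, /ŋ/ → /ŋu/, /n/ → /nu/.

mutɛzɛvuŋunu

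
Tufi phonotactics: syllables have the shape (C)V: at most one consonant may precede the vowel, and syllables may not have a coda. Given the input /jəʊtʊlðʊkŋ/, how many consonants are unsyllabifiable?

Syllabifying with onset maximization leaves /l/, /k/, /ŋ/ stranded (no codas are permitted; onsets are limited to one consonant).

3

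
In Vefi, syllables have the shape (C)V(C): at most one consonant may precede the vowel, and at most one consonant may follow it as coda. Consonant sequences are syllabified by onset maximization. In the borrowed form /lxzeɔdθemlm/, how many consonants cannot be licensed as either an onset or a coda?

4

The consonants /l/, /x/, /l/, /m/ cannot be parsed into a legal (C)V(C) syllable (at most one coda consonant is licensed; onsets are limited to one consonant).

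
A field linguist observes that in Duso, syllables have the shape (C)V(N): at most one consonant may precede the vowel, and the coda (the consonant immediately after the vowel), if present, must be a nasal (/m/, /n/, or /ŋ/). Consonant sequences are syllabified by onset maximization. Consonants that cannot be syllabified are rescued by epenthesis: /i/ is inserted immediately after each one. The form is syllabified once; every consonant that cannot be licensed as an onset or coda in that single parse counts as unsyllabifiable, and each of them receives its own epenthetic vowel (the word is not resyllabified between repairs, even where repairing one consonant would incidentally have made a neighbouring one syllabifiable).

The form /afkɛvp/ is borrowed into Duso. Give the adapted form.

afikɛvipi

Syllabifying with onset maximization leaves /f/, /v/, /p/ stranded (only a nasal (/m/, /n/, or /ŋ/) is licensed in coda position; onsets are limited to one consonant).
Inserting the epenthetic vowel yields /f/ → /fi/, /v/ → /vi/, /p/ → /pi/.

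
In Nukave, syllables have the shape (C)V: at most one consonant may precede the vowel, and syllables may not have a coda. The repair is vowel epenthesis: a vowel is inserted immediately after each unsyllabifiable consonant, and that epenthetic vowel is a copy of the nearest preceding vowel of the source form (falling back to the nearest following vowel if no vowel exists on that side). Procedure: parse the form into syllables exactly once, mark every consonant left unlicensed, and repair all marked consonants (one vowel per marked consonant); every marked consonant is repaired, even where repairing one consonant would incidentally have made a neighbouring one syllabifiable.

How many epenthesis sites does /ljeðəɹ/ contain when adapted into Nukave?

2

The unsyllabifiable consonants are /l/, /ɹ/; each receives one epenthetic vowel.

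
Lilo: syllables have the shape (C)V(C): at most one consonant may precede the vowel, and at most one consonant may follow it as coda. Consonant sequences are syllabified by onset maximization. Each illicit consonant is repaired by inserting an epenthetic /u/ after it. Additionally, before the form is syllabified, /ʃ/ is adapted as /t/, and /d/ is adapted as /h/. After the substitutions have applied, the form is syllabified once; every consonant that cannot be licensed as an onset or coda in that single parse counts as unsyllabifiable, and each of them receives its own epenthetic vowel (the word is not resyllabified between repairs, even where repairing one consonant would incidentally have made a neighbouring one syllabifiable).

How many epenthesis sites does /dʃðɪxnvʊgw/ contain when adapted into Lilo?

After substitution the input is /htðɪxnvʊgw/.
The unsyllabifiable consonants are /h/, /t/, /n/, /w/; each receives one epenthetic vowel.

4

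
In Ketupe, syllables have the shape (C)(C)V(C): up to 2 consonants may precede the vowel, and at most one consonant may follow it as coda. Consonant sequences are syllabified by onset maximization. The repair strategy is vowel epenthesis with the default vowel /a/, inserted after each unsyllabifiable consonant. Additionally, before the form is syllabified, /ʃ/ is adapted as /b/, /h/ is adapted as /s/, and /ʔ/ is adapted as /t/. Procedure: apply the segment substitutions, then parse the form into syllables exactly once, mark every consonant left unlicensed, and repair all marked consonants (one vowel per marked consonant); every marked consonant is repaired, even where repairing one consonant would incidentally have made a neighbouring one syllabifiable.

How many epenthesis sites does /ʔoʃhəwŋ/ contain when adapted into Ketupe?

1

After substitution the input is /tobsəwŋ/.
The unsyllabifiable consonants are /ŋ/; each receives one epenthetic vowel.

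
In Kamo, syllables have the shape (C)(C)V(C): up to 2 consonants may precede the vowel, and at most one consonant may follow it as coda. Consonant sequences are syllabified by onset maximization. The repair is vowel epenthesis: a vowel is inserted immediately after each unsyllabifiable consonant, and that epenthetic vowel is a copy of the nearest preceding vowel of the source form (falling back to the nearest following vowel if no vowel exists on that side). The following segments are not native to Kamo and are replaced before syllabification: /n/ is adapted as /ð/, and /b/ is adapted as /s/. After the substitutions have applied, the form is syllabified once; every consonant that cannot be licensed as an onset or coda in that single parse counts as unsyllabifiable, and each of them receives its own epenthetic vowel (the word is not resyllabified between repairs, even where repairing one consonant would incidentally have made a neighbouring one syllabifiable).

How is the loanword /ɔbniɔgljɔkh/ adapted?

ɔsðiɔgljɔkhɔ

Substitution: /b/ → /s/, /n/ → /ð/, giving /ɔsðiɔgljɔkh/.
Under (C)(C)V(C), the unsyllabifiable consonants are /h/ (at most one coda consonant is licensed; onsets may contain at most 2 consonants).
Epenthesis after each stranded consonant: /h/ → /hɔ/.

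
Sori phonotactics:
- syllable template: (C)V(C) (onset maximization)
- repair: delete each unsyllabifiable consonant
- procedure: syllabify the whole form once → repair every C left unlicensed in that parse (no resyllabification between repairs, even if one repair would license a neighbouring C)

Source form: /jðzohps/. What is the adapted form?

zoh

Syllabifying with onset maximization leaves /j/, /ð/, /p/, /s/ stranded (at most one coda consonant is licensed; onsets are limited to one consonant).
Deletion applies to /j/, /ð/, /p/, /s/.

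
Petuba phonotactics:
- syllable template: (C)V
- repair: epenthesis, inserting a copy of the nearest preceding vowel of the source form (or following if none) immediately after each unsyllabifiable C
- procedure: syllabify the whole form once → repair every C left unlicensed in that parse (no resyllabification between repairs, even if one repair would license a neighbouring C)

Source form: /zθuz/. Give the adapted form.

The consonants /z/, /z/ cannot be parsed into a legal (C)V syllable (no codas are permitted; onsets are limited to one consonant).
Epenthesis after each stranded consonant: /z/ → /zu/, /z/ → /zu/.

zuθuzu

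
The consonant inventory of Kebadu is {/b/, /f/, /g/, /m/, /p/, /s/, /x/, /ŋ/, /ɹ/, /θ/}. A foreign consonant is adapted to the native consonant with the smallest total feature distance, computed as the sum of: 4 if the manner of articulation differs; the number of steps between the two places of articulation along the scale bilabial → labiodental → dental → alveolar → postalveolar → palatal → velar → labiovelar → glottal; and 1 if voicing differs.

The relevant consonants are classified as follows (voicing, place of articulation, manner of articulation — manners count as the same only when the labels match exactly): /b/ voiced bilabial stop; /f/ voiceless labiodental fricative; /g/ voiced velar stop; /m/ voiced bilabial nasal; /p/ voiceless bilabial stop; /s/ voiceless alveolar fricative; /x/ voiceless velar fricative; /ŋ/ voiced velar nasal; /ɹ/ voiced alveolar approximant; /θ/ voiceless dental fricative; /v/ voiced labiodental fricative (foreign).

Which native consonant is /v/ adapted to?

f

/f/ is closest: same manner (fricative), place distance 0 (labiodental→labiodental), voicing differs (+1); total 1. Next closest is /θ/ at distance 2.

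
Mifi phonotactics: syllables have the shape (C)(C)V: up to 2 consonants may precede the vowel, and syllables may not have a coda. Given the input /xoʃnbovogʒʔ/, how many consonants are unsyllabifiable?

4

The consonants /ʃ/, /g/, /ʒ/, /ʔ/ cannot be parsed into a legal (C)(C)V syllable (no codas are permitted; onsets may contain at most 2 consonants).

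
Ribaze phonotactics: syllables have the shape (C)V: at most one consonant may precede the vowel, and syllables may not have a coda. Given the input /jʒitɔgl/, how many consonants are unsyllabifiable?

The consonants /j/, /g/, /l/ cannot be parsed into a legal (C)V syllable (no codas are permitted; onsets are limited to one consonant).

3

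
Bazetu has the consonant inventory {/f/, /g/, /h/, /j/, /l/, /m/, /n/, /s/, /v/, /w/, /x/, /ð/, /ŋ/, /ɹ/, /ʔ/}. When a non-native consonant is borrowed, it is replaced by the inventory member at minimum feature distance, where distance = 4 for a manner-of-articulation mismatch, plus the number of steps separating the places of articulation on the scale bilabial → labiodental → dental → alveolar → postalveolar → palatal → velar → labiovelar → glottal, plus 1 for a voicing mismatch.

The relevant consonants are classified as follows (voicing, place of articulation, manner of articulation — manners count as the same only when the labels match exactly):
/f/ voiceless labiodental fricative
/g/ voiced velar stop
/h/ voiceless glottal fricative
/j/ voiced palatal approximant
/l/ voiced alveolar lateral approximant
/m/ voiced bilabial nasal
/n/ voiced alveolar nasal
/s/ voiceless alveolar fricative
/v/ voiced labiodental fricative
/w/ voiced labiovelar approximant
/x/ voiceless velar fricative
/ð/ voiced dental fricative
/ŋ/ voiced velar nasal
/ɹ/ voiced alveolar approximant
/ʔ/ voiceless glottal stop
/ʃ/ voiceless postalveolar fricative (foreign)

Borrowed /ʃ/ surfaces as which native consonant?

/s/ is closest: same manner (fricative), place distance 1 (postalveolar→alveolar), same voicing; total 1. Next closest is /x/ at distance 2.

s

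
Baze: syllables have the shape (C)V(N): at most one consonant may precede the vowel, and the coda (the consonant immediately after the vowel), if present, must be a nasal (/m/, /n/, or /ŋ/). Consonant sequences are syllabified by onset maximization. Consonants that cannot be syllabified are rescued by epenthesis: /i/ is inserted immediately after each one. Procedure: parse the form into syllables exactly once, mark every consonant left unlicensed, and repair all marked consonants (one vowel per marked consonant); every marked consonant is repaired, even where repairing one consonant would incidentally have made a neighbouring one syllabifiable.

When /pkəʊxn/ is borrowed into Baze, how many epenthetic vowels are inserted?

The unsyllabifiable consonants are /p/, /x/, /n/; each receives one epenthetic vowel.

3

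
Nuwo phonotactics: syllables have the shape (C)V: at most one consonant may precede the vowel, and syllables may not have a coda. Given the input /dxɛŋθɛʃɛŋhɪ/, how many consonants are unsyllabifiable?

3

Under (C)V, the unsyllabifiable consonants are /d/, /ŋ/, /ŋ/ (no codas are permitted; onsets are limited to one consonant).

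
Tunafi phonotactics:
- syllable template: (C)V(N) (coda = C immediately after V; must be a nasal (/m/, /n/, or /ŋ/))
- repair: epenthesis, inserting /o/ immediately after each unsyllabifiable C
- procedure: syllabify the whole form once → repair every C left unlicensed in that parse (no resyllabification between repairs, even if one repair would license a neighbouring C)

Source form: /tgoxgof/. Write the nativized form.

The consonants /t/, /x/, /f/ cannot be parsed into a legal (C)V(N) syllable (only a nasal (/m/, /n/, or /ŋ/) is licensed in coda position; onsets are limited to one consonant).
Epenthesis after each stranded consonant: /t/ → /to/, /x/ → /xo/, /f/ → /fo/.

togoxogofo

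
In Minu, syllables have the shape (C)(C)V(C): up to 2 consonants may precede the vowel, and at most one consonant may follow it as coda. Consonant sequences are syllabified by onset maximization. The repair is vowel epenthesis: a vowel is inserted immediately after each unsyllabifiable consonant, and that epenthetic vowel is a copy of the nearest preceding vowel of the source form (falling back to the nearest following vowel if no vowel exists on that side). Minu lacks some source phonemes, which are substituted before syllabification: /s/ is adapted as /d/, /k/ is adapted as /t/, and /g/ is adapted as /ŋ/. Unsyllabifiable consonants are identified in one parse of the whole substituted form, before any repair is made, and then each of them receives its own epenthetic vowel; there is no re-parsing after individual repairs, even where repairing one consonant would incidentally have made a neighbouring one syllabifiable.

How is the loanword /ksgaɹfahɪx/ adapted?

tadŋaɹfahɪx

Substitution: /k/ → /t/, /s/ → /d/, /g/ → /ŋ/, giving /tdŋaɹfahɪx/.
The consonants /t/ cannot be parsed into a legal (C)(C)V(C) syllable (at most one coda consonant is licensed; onsets may contain at most 2 consonants).
Inserting the epenthetic vowel yields /t/ → /ta/.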